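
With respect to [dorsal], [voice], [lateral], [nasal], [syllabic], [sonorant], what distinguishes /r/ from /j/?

[dorsal]

The two segments share [+voice], [−lateral], [−nasal], [−syllabic], [+sonorant]. The only feature from the list on which they differ: /r/ is [−dorsal] while /j/ is [+dorsal].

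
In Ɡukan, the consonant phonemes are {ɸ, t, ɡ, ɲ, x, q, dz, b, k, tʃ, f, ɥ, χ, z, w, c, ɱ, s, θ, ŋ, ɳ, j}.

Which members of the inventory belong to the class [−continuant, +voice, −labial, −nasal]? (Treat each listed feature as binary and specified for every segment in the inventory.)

Eliminate segments failing any feature: /ɸ, x, f, ɥ, χ, z, w, s, θ, j/ are [+continuant]; /t, q, k, tʃ, c/ are [−voice]; /ɲ, ŋ, ɳ/ are [+nasal]; /b, ɱ/ are [+labial]. The remaining /ɡ, dz/ satisfy [−continuant], [+voice], [−labial], [−nasal].

ɡ, dz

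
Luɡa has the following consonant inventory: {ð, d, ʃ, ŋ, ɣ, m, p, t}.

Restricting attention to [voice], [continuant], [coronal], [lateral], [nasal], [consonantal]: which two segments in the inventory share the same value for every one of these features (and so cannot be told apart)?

ŋ, m

On the given features, /ŋ/ and /m/ have an identical profile: [+voice], [−continuant], [−coronal], [−lateral], [+nasal], [+consonantal]. No other two segments in the inventory coincide on all 6 features. (They do differ in [labial] and [dorsal], which are not among the given features.)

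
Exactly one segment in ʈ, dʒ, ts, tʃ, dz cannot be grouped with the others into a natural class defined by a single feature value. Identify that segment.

The remaining segments after removing /ʈ/ share [+delayed release]; /ʈ/ (voiceless retroflex stop) is [−delayed release]. For every other candidate removal, the leftover set fails to share any single feature value that the removed segment lacks.

ʈ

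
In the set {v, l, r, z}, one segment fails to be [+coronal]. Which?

/z, r, l/ are all [+coronal]; /v/ (voiced labiodental fricative) is [-coronal].

v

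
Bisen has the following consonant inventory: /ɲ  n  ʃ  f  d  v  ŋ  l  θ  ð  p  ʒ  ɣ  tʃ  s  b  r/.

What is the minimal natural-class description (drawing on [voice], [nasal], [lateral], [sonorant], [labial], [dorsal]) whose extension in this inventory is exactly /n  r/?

[+sonorant, −lateral, −dorsal]

Every target segment is [+sonorant], [−lateral], [−dorsal]; each remaining inventory member fails at least one of these. Each conjunct is needed — [−lateral, −dorsal] alone would also admit /ʃ, f, d, v, …/; [+sonorant, −dorsal] alone would also admit /l/; [+sonorant, −lateral] alone would also admit /ɲ, ŋ/ — and no other combination of two listed features has exactly this extension, so three is the minimum.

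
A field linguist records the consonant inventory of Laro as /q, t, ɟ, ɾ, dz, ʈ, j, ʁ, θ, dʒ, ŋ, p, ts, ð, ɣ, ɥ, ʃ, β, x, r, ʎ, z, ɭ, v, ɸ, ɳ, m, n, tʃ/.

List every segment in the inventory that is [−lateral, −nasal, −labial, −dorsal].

Eliminate segments failing any feature: /q, ɟ, j, ʁ, ɣ, x/ are [+dorsal]; /ŋ, ɳ, m, n/ are [+nasal]; /p, ɥ, β, v, ɸ/ are [+labial]; /ʎ, ɭ/ are [+lateral]. The remaining /t, ɾ, dz, ʈ, θ, dʒ, ts, ð, ʃ, r, z, tʃ/ satisfy [−lateral], [−nasal], [−labial], [−dorsal].

t, ɾ, dz, ʈ, θ, dʒ, ts, ð, ʃ, r, z, tʃ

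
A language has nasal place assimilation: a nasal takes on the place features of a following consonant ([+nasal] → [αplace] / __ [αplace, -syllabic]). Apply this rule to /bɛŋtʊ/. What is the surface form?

/ŋ/ sits before the [+coronal] consonant /t/, so it takes on [+coronal] and surfaces as /n/. The rest of the form is unaffected: [bɛntʊ].

[bɛntʊ]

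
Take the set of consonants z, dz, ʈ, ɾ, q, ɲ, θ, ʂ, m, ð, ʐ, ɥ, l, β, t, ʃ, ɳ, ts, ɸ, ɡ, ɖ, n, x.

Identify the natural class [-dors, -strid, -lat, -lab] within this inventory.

ʈ, ɾ, θ, ð, t, ɳ, ɖ, n

Checking each segment against [-dorsal], [-strident], [-lateral], [-labial]: /ʈ/ (voiceless retroflex stop), /ɾ/ (alveolar tap), /θ/ (voiceless dental fricative), /ð/ (voiced dental fricative), /t/ (voiceless alveolar stop), /ɳ/ (retroflex nasal), among others, satisfy every feature; every other segment in the inventory fails at least one.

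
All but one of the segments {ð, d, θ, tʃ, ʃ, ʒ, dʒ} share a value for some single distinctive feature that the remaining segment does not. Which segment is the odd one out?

d

The remaining segments after removing /d/ share [+distributed]; /d/ (voiced alveolar stop) is [−distributed]. For every other candidate removal, the leftover set fails to share any single feature value that the removed segment lacks.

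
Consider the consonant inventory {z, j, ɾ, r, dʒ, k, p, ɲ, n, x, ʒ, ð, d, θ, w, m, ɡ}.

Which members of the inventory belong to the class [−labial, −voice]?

Eliminate segments failing any feature: /z, j, ɾ, r, dʒ, ɲ, n, ʒ, ð, d, ɡ/ are [+voice]; /p, w, m/ are [+labial]. The remaining /k, x, θ/ satisfy [−labial], [−voice].

k, x, θ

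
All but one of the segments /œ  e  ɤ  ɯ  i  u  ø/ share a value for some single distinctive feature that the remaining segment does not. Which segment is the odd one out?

œ

/ɯ, i, u, ø, ɤ, e/ are all [+tense], but /œ/ (mid front rounded lax vowel) is [−tense]. No other single segment can be removed to leave a set sharing one feature value that the removed segment lacks, so /œ/ is the odd one out.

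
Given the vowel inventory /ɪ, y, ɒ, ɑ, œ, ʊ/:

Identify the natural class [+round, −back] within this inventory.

y, œ

Checking each segment against [+round], [−back]: /y/ (high front rounded tense vowel), /œ/ (mid front rounded lax vowel) satisfy every feature; every other segment in the inventory fails at least one.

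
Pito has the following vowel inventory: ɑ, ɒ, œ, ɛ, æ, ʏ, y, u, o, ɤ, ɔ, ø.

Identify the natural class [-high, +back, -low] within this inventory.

The [-high] segments are /ɑ, ɒ, œ, ɛ, æ, o, ɤ, ɔ, ø/.
Then [+back] gives /ɑ, ɒ, o, ɤ, ɔ/.
Intersecting with [-low] leaves /o, ɤ, ɔ/.

o, ɤ, ɔ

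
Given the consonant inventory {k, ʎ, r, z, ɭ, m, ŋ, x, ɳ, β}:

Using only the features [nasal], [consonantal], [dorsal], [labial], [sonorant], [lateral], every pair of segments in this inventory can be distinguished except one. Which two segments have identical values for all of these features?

On the given features, /x/ and /k/ have an identical profile: [−nasal], [+consonantal], [+dorsal], [−labial], [−sonorant], [−lateral]. No other two segments in the inventory coincide on all 6 features. (They do differ in [continuant], which is not among the given features.)

x, k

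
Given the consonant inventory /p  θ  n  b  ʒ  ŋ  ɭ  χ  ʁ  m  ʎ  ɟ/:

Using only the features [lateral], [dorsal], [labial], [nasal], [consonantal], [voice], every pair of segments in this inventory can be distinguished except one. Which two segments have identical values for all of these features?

ɟ, ʁ

On the given features, /ɟ/ and /ʁ/ have an identical profile: [-lateral], [+dorsal], [-labial], [-nasal], [+consonantal], [+voice]. No other two segments in the inventory coincide on all 6 features. (They do differ in [continuant], [high] and [back], which are not among the given features.)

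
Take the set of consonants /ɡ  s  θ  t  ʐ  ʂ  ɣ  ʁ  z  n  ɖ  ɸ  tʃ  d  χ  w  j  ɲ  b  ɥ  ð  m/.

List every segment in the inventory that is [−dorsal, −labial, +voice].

Checking each segment against [−dorsal], [−labial], [+voice]: /ʐ/ (voiced retroflex fricative), /z/ (voiced alveolar fricative), /n/ (alveolar nasal), /ɖ/ (voiced retroflex stop), /d/ (voiced alveolar stop), /ð/ (voiced dental fricative) satisfy every feature; every other segment in the inventory fails at least one.

ʐ, z, n, ɖ, d, ð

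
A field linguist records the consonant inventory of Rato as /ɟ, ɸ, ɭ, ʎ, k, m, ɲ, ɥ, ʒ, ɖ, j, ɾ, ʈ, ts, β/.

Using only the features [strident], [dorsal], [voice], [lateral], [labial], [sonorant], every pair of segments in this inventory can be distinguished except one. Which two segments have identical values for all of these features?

On the given features, /ɲ/ and /j/ have an identical profile: [−strident], [+dorsal], [+voice], [−lateral], [−labial], [+sonorant]. No other two segments in the inventory coincide on all 6 features. (They do differ in [nasal] and [continuant], which are not among the given features.)

ɲ, j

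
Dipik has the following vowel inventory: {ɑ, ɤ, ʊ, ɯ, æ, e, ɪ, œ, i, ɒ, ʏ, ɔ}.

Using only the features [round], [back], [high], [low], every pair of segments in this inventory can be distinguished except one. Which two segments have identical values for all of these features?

On the given features, /ɪ/ and /i/ have an identical profile: [-round], [-back], [+high], [-low]. No other two segments in the inventory coincide on all 4 features. (They do differ in [tense], which is not among the given features.)

ɪ, i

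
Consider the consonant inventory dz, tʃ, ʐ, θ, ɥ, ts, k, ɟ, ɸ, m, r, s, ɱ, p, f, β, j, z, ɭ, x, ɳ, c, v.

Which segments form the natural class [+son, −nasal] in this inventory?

Checking each segment against [+sonorant], [−nasal]: /ɥ/ (labial-palatal glide), /r/ (alveolar trill), /j/ (palatal glide), /ɭ/ (retroflex lateral approximant) satisfy every feature; every other segment in the inventory fails at least one.

ɥ, r, j, ɭ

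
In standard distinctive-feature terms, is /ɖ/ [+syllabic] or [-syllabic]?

As the voiced retroflex stop, /ɖ/ is [-syllabic].

[-syllabic]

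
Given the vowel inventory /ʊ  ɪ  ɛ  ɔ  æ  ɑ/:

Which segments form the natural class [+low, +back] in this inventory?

Eliminate segments failing any feature: /ʊ, ɪ, ɛ, ɔ/ are [-low]; /æ/ is [-back]. The remaining /ɑ/ satisfy [+low], [+back].

ɑ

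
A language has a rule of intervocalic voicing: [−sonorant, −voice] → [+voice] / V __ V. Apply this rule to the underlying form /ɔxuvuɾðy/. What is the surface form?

[ɔɣuvuɾðy]

/x/ satisfies [−sonorant, −voice] and sits in V __ V. The [+voice] counterpart of the voiceless velar fricative is /ɣ/. Other segments in /ɔxuvuɾðy/ either fail the structural description or are not in the environment, so the surface form is [ɔɣuvuɾðy].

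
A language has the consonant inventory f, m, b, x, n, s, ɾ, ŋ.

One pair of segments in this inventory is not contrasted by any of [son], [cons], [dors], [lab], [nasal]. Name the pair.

b, f

On the given features, /b/ and /f/ have an identical profile: [−sonorant], [+consonantal], [−dorsal], [+labial], [−nasal]. No other two segments in the inventory coincide on all 5 features. (They do differ in [voice] and [continuant], which are not among the given features.)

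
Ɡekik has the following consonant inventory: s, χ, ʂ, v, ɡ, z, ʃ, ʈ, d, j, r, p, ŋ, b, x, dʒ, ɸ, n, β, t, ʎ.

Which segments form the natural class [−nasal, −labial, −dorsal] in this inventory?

Checking each segment against [−nasal], [−labial], [−dorsal]: /s/ (voiceless alveolar fricative), /ʂ/ (voiceless retroflex fricative), /z/ (voiced alveolar fricative), /ʃ/ (voiceless postalveolar fricative), /ʈ/ (voiceless retroflex stop), /d/ (voiced alveolar stop), among others, satisfy every feature; every other segment in the inventory fails at least one.

s, ʂ, z, ʃ, ʈ, d, r, dʒ, t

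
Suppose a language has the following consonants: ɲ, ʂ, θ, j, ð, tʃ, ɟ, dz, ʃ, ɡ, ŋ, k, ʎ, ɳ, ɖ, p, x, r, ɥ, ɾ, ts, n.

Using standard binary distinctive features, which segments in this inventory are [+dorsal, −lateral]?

ɲ, j, ɟ, ɡ, ŋ, k, x, ɥ

Among the inventory, the [+dorsal] segments are /ɲ, j, ɟ, ɡ, ŋ, k, ʎ, x, ɥ/.
Among these, [−lateral] leaves /ɲ, j, ɟ, ɡ, ŋ, k, x, ɥ/.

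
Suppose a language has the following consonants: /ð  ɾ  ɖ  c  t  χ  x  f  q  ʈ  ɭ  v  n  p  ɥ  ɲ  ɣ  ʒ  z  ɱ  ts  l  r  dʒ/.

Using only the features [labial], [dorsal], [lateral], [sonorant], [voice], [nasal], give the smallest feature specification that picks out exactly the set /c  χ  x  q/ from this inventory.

[−voice, +dorsal]

The class [−voice], [+dorsal] has exactly /c, χ, x, q/ as its extension in this inventory. No smaller conjunction from the listed features achieves this: [+dorsal] alone would also admit /ɥ, ɲ, ɣ/; [−voice] alone would also admit /t, f, ʈ, p, …/; and checking the remaining single features turns up none with this extension.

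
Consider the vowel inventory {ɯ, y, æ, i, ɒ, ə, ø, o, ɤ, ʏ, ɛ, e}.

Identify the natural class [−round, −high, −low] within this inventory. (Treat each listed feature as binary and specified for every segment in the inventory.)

Eliminate segments failing any feature: /ɯ, i/ are [+high]; /y, ɒ, ø, o, ʏ/ are [+round]; /æ/ is [+low]. The remaining /ə, ɤ, ɛ, e/ satisfy [−round], [−high], [−low].

ə, ɤ, ɛ, e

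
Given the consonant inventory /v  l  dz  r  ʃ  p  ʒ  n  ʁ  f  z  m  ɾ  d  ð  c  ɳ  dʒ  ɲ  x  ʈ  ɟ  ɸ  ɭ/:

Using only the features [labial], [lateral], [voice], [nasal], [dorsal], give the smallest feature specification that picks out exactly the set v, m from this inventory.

/v, m/ are all [+voice], [+labial], and no other segment in the inventory matches both values. Dropping any one of them over-generates: [+labial] alone would also admit /p, f, ɸ/; [+voice] alone would also admit /l, dz, r, ʒ, …/. No other single listed feature picks out exactly this set either, so fewer than two features will not do.

[+voice, +labial]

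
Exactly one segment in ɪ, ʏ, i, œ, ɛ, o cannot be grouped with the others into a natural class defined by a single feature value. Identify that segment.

The remaining segments after removing /o/ share [−back]; /o/ (mid back rounded tense vowel) is [+back]. For every other candidate removal, the leftover set fails to share any single feature value that the removed segment lacks.

o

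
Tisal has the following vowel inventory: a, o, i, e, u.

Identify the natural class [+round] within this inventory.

The [+round] segments here are /o, u/; the remaining /a, i, e/ are [-round].

o, u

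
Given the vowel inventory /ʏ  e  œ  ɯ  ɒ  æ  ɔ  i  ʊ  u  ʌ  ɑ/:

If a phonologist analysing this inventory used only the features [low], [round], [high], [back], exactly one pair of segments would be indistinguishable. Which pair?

u, ʊ

Both /u/ and /ʊ/ are [-low], [+round], [+high], [+back]. Since the list omits [tense] — which does distinguish the high back rounded tense vowel from the high back rounded lax vowel — this pair collapses; all other pairs remain distinct.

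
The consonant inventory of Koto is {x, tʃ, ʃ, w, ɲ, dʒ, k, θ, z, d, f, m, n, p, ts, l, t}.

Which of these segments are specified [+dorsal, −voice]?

x, k

Checking each segment against [+dorsal], [−voice]: /x/ (voiceless velar fricative), /k/ (voiceless velar stop) satisfy every feature; every other segment in the inventory fails at least one.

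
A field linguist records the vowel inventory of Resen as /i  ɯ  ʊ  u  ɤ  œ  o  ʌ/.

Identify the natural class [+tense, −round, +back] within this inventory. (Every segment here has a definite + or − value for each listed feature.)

Eliminate segments failing any feature: /i/ is [−back]; /ʊ, œ, ʌ/ are [−tense]; /u, o/ are [+round]. The remaining /ɯ, ɤ/ satisfy [+tense], [−round], [+back].

ɯ, ɤ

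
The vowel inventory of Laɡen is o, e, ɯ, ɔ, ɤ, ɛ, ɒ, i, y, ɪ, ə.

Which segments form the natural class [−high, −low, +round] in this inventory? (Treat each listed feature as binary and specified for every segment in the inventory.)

Checking each segment against [−high], [−low], [+round]: /o/ (mid back rounded tense vowel), /ɔ/ (mid back rounded lax vowel) satisfy every feature; every other segment in the inventory fails at least one.

o, ɔ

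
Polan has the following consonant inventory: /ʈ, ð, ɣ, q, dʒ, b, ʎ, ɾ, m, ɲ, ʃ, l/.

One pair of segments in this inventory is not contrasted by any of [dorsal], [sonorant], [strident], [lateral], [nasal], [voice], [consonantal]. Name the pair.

Both /b/ and /ð/ are [−dorsal], [−sonorant], [−strident], [−lateral], [−nasal], [+voice], [+consonantal]. Since the list omits [continuant], [labial] and [coronal] — which do distinguish the voiced bilabial stop from the voiced dental fricative — this pair collapses; all other pairs remain distinct.

b, ð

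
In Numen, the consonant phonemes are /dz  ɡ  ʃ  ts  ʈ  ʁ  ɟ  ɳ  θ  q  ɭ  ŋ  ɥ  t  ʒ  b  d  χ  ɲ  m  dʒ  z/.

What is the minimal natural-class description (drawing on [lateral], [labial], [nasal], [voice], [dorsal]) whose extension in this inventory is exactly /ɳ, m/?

[+nasal, −dorsal]

Every target segment is [+nasal], [−dorsal]; each remaining inventory member fails at least one of these. Each conjunct is needed — [−dorsal] alone would also admit /dz, ʃ, ts, ʈ, …/; [+nasal] alone would also admit /ŋ, ɲ/ — and no other single listed feature has exactly this extension, so two is the minimum.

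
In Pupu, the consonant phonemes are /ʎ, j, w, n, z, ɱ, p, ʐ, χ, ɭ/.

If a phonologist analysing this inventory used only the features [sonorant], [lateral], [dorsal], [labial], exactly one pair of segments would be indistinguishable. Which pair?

z, ʐ

/z/ (voiced alveolar fricative) and /ʐ/ (voiced retroflex fricative) are both [−sonorant], [−lateral], [−dorsal], [−labial], so none of the listed features separates them. (They do differ in [anterior], which is not among the given features.) Every other pair in the inventory differs on at least one listed feature.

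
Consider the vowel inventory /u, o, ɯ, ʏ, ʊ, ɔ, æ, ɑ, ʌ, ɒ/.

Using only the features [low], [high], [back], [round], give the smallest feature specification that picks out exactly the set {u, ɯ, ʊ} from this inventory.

[+high, +back]

Every target segment is [+high], [+back]; each remaining inventory member fails at least one of these. Each conjunct is needed — [+back] alone would also admit /o, ɔ, ɑ, ʌ, …/; [+high] alone would also admit /ʏ/ — and no other single listed feature has exactly this extension, so two is the minimum.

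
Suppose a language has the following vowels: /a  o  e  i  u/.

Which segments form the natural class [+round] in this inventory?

The [+round] segments here are /o, u/; the remaining /a, e, i/ are [−round].

o, u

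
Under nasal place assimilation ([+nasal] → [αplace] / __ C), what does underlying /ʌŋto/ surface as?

[ʌnto]

The only nasal preceding a consonant is /ŋ/ before /t/. /t/ is [+coronal], so /ŋ/ → /n/, giving [ʌnto].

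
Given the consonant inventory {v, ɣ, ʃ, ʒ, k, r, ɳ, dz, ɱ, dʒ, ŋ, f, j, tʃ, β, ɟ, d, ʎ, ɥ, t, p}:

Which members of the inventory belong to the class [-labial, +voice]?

Checking each segment against [-labial], [+voice]: /ɣ/ (voiced velar fricative), /ʒ/ (voiced postalveolar fricative), /r/ (alveolar trill), /ɳ/ (retroflex nasal), /dz/ (voiced alveolar affricate), /dʒ/ (voiced postalveolar affricate), among others, satisfy every feature; every other segment in the inventory fails at least one.

ɣ, ʒ, r, ɳ, dz, dʒ, ŋ, j, ɟ, d, ʎ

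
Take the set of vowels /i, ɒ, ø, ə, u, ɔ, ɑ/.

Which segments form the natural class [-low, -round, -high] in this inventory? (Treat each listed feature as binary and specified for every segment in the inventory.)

Checking each segment against [-low], [-round], [-high]: /ə/ (mid central vowel (schwa)) satisfies every feature; every other segment in the inventory fails at least one.

ə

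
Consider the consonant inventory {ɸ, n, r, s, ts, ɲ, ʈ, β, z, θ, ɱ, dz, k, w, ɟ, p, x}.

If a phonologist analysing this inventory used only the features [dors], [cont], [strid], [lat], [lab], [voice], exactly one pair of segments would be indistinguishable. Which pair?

Both /ɟ/ and /ɲ/ are [+dorsal], [-continuant], [-strident], [-lateral], [-labial], [+voice]. Since the list omits [sonorant] and [nasal] — which do distinguish the voiced palatal stop from the palatal nasal — this pair collapses; all other pairs remain distinct.

ɟ, ɲ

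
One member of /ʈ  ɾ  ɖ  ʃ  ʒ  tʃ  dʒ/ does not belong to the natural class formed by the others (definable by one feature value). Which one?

ɾ

The remaining segments after removing /ɾ/ share [−anterior]; /ɾ/ (alveolar tap) is [+anterior]. For every other candidate removal, the leftover set fails to share any single feature value that the removed segment lacks.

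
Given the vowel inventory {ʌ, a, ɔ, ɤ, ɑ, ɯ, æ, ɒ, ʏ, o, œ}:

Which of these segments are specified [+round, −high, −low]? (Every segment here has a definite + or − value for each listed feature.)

ɔ, o, œ

First, the [+round] segments are /ɔ, ɒ, ʏ, o, œ/.
Intersecting with [−high] gives /ɔ, ɒ, o, œ/.
Within that set, [−low] leaves /ɔ, o, œ/.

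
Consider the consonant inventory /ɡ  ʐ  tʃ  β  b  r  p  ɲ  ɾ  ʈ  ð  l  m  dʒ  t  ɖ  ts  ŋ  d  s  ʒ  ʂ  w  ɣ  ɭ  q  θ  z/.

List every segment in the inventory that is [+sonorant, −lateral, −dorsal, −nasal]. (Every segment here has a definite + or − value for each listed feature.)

r, ɾ

Eliminate segments failing any feature: /ɡ, ʐ, tʃ, β, b, p, ʈ, ð, dʒ, t, ɖ, ts, d, s, ʒ, ʂ, ɣ, q, θ, z/ are [−sonorant]; /ɲ, ŋ, w/ are [+dorsal]; /l, ɭ/ are [+lateral]; /m/ is [+nasal]. The remaining /r, ɾ/ satisfy [+sonorant], [−lateral], [−dorsal], [−nasal].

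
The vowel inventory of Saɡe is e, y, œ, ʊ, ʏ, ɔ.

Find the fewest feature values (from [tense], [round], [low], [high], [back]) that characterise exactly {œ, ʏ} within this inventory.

Every target segment is [−back], [−tense]; each remaining inventory member fails at least one of these. Each conjunct is needed — [−tense] alone would also admit /ʊ, ɔ/; [−back] alone would also admit /e, y/ — and no other single listed feature has exactly this extension, so two is the minimum.

[−back, −tense]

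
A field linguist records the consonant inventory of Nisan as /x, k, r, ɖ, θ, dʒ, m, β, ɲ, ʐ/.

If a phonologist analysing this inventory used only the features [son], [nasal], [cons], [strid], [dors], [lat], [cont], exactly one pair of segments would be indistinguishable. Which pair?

/θ/ (voiceless dental fricative) and /β/ (voiced bilabial fricative) are both [-sonorant], [-nasal], [+consonantal], [-strident], [-dorsal], [-lateral], [+continuant], so none of the listed features separates them. (They do differ in [voice], [labial] and [coronal], which are not among the given features.) Every other pair in the inventory differs on at least one listed feature.

θ, β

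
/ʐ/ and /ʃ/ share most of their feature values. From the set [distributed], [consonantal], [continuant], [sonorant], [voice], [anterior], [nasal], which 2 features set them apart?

[voice], [distributed]

/ʐ/ is the voiced retroflex fricative and /ʃ/ is the voiceless postalveolar fricative. Both are [+consonantal], [+continuant], [−sonorant], [−anterior], [−nasal]. /ʐ/ is [+voice] while /ʃ/ is [−voice]; /ʐ/ is [−distributed] while /ʃ/ is [+distributed], so the distinguishing features are [voice], [distributed].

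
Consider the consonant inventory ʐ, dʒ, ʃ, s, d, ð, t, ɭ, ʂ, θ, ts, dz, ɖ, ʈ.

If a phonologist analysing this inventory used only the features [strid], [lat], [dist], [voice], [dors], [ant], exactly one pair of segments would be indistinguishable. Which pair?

Both /ts/ and /s/ are [+strident], [−lateral], [−distributed], [−voice], [−dorsal], [+anterior]. Since the list omits [continuant] — which does distinguish the voiceless alveolar affricate from the voiceless alveolar fricative — this pair collapses; all other pairs remain distinct.

ts, s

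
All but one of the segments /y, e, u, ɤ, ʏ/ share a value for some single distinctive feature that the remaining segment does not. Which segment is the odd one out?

[tense] groups all but one: /y, e, ɤ, u/ share [+tense] while /ʏ/ (high front rounded lax vowel) alone is [-tense]. Removing any other segment would not leave a single-feature class that excludes it.

ʏ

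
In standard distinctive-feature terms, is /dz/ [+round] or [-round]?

[-round]

/dz/ is the voiced alveolar affricate, hence [-round].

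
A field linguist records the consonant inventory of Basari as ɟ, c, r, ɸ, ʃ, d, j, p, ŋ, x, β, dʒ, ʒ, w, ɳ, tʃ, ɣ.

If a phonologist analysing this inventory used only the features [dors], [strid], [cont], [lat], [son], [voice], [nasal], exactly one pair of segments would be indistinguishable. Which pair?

Both /j/ and /w/ are [+dorsal], [−strident], [+continuant], [−lateral], [+sonorant], [+voice], [−nasal]. Since the list omits [labial], [round] and [back] — which do distinguish the palatal glide from the labial-velar glide — this pair collapses; all other pairs remain distinct.

j, w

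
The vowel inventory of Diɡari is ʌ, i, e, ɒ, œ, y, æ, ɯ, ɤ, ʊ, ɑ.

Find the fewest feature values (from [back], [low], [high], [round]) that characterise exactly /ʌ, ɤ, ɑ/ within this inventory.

[-high, +back, -round]

Every target segment is [-high], [+back], [-round]; each remaining inventory member fails at least one of these. Each conjunct is needed — [+back, -round] alone would also admit /ɯ/; [-high, -round] alone would also admit /e, æ/; [-high, +back] alone would also admit /ɒ/ — and no other combination of two listed features has exactly this extension, so three is the minimum.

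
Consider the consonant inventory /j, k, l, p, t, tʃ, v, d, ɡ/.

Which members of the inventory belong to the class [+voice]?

The feature [voice] marks segments produced with vocal-fold vibration. In this inventory /j, l, v, d, ɡ/ have that property, so they are [+voice]; /k, p, t, tʃ/ are [−voice].

j, l, v, d, ɡ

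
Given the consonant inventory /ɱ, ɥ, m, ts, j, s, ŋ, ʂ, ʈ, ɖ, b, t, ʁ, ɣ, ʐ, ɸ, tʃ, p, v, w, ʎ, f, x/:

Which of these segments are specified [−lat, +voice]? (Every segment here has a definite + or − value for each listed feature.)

ɱ, ɥ, m, j, ŋ, ɖ, b, ʁ, ɣ, ʐ, v, w

First, the [−lateral] segments are /ɱ, ɥ, m, ts, j, s, ŋ, ʂ, ʈ, ɖ, b, t, ʁ, ɣ, ʐ, ɸ, tʃ, p, v, w, f, x/.
Of those, [+voice] leaves /ɱ, ɥ, m, j, ŋ, ɖ, b, ʁ, ɣ, ʐ, v, w/.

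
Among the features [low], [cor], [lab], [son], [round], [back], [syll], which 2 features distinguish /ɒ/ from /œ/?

/ɒ/ is the low back rounded vowel and /œ/ is the mid front rounded lax vowel. Both are [−coronal], [+labial], [+sonorant], [+round], [+syllabic]. /ɒ/ is [+low] while /œ/ is [−low]; /ɒ/ is [+back] while /œ/ is [−back], so the distinguishing features are [low], [back].

[low], [back]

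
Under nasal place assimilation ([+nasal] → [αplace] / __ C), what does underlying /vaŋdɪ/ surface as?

[vandɪ]

/ŋ/ sits before the [+coronal] consonant /d/, so it takes on [+coronal] and surfaces as /n/. The rest of the form is unaffected: [vandɪ].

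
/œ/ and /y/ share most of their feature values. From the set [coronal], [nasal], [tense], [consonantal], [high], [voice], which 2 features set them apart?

[high], [tense]

/œ/ (mid front rounded lax vowel) and /y/ (high front rounded tense vowel) agree on [−coronal], [−nasal], [−consonantal], [+voice]. They differ on [high] (/œ/ [−], /y/ [+]), [tense] (/œ/ [−], /y/ [+]).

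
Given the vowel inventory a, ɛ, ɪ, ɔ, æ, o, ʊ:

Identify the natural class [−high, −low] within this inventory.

ɛ, ɔ, o

Eliminate segments failing any feature: /a, æ/ are [+low]; /ɪ, ʊ/ are [+high]. The remaining /ɛ, ɔ, o/ satisfy [−high], [−low].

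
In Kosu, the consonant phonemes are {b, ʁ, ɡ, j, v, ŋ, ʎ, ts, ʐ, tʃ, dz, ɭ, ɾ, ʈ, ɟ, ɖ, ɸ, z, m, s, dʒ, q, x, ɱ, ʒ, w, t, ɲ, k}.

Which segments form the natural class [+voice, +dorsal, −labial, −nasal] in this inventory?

Eliminate segments failing any feature: /b, v, ʐ, dz, ɭ, ɾ, ɖ, z, m, dʒ, ɱ, ʒ/ are [−dorsal]; /ŋ, ɲ/ are [+nasal]; /ts, tʃ, ʈ, ɸ, s, q, x, t, k/ are [−voice]; /w/ is [+labial]. The remaining /ʁ, ɡ, j, ʎ, ɟ/ satisfy [+voice], [+dorsal], [−labial], [−nasal].

ʁ, ɡ, j, ʎ, ɟ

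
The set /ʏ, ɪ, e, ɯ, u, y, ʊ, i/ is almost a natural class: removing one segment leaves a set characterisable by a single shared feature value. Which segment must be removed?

/ɪ, ʊ, ɯ, ʏ, y, u, i/ are all [+high], but /e/ (mid front unrounded tense vowel) is [−high]. No other single segment can be removed to leave a set sharing one feature value that the removed segment lacks, so /e/ is the odd one out.

e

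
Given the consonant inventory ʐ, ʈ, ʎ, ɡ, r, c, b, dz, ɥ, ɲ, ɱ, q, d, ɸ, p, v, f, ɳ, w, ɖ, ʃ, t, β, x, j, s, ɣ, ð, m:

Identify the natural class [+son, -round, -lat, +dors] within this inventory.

ɲ, j

The [+sonorant] segments are /ʎ, r, ɥ, ɲ, ɱ, ɳ, w, j, m/.
Then [-round] gives /ʎ, r, ɲ, ɱ, ɳ, j, m/.
Within that set, [-lateral] gives /r, ɲ, ɱ, ɳ, j, m/.
Of those, [+dorsal] leaves /ɲ, j/.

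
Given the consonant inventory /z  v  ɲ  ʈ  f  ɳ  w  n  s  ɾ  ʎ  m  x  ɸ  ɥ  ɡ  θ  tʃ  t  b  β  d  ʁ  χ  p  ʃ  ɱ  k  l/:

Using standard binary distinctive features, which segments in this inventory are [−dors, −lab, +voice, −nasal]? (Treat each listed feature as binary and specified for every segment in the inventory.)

The [−dorsal] segments are /z, v, ʈ, f, ɳ, n, s, ɾ, m, ɸ, θ, tʃ, t, b, β, d, p, ʃ, ɱ, l/.
Then [−labial] gives /z, ʈ, ɳ, n, s, ɾ, θ, tʃ, t, d, ʃ, l/.
Among these, [+voice] gives /z, ɳ, n, ɾ, d, l/.
Within that set, [−nasal] leaves /z, ɾ, d, l/.

z, ɾ, d, l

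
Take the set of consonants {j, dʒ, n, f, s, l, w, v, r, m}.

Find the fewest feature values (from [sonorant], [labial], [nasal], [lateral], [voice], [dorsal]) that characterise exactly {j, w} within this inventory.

[+dorsal]

/j, w/ are exactly the [+dorsal] segments in the inventory, so a single feature suffices.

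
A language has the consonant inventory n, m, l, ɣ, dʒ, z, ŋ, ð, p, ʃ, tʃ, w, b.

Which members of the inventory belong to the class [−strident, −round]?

n, m, l, ɣ, ŋ, ð, p, b

Among the inventory, the [−strident] segments are /n, m, l, ɣ, ŋ, ð, p, w, b/.
Among these, [−round] leaves /n, m, l, ɣ, ŋ, ð, p, b/.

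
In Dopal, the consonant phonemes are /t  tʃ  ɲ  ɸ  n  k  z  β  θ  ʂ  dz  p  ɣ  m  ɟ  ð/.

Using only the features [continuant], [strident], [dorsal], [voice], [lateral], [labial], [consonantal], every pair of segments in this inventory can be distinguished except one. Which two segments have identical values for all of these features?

ɟ, ɲ

/ɟ/ (voiced palatal stop) and /ɲ/ (palatal nasal) are both [-continuant], [-strident], [+dorsal], [+voice], [-lateral], [-labial], [+consonantal], so none of the listed features separates them. (They do differ in [sonorant] and [nasal], which are not among the given features.) Every other pair in the inventory differs on at least one listed feature.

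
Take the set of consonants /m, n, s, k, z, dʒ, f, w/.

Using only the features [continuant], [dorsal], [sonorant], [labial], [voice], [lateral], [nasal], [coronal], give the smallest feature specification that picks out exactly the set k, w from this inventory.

The target set is precisely the extension of [+dorsal] in this inventory.

[+dorsal]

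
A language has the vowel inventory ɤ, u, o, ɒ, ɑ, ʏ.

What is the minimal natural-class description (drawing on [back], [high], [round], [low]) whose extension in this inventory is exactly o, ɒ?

[−high, +round]

Every target segment is [−high], [+round]; each remaining inventory member fails at least one of these. Each conjunct is needed — [+round] alone would also admit /u, ʏ/; [−high] alone would also admit /ɤ, ɑ/ — and no other single listed feature has exactly this extension, so two is the minimum.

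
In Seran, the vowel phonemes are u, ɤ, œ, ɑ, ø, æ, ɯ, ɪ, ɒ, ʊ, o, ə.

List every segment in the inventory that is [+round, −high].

œ, ø, ɒ, o

The [+round] segments are /u, œ, ø, ɒ, ʊ, o/.
Intersecting with [−high] leaves /œ, ø, ɒ, o/.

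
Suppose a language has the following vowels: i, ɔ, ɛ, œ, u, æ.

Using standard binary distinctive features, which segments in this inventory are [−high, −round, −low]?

Checking each segment against [−high], [−round], [−low]: /ɛ/ (mid front unrounded lax vowel) satisfies every feature; every other segment in the inventory fails at least one.

ɛ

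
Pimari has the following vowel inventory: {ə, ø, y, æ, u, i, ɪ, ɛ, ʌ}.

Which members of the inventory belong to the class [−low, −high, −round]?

ə, ɛ, ʌ

Eliminate segments failing any feature: /ø/ is [+round]; /y, u, i, ɪ/ are [+high]; /æ/ is [+low]. The remaining /ə, ɛ, ʌ/ satisfy [−low], [−high], [−round].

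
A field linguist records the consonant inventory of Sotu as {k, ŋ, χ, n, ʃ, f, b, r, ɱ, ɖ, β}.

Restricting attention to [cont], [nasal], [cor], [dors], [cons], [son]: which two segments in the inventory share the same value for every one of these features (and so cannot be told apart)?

Both /f/ and /β/ are [+continuant], [−nasal], [−coronal], [−dorsal], [+consonantal], [−sonorant]. Since the list omits [voice] — which does distinguish the voiceless labiodental fricative from the voiced bilabial fricative — this pair collapses; all other pairs remain distinct.

f, β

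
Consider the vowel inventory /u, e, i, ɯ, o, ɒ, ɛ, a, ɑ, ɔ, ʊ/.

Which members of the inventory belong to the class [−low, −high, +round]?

o, ɔ

The [−low] segments are /u, e, i, ɯ, o, ɛ, ɔ, ʊ/.
Then [−high] gives /e, o, ɛ, ɔ/.
Then [+round] leaves /o, ɔ/.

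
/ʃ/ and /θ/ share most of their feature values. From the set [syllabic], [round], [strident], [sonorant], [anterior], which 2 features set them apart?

The two segments share [−syllabic], [−round], [−sonorant]. The only features from the list on which they differ: /ʃ/ is [+strident] while /θ/ is [−strident]; /ʃ/ is [−anterior] while /θ/ is [+anterior].

[strident], [anterior]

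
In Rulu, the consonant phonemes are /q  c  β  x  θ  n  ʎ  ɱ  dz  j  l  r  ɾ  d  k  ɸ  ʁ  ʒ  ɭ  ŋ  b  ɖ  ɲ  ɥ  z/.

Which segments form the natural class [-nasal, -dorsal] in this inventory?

Eliminate segments failing any feature: /q, c, x, ʎ, j, k, ʁ, ɥ/ are [+dorsal]; /n, ɱ, ŋ, ɲ/ are [+nasal]. The remaining /β, θ, dz, l, r, ɾ, d, ɸ, ʒ, ɭ, b, ɖ, z/ satisfy [-nasal], [-dorsal].

β, θ, dz, l, r, ɾ, d, ɸ, ʒ, ɭ, b, ɖ, z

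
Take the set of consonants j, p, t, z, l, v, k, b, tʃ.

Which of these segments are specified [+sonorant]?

j, l

The [+sonorant] segments here are /j, l/; the remaining /p, t, z, v, k, b, tʃ/ are [−sonorant].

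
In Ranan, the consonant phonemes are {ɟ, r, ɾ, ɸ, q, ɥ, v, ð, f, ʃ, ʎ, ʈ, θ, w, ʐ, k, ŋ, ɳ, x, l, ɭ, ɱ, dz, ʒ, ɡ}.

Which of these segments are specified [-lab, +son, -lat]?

r, ɾ, ŋ, ɳ

Eliminate segments failing any feature: /ɟ, q, ð, ʃ, ʈ, θ, ʐ, k, x, dz, ʒ, ɡ/ are [-sonorant]; /ɸ, ɥ, v, f, w, ɱ/ are [+labial]; /ʎ, l, ɭ/ are [+lateral]. The remaining /r, ɾ, ŋ, ɳ/ satisfy [-labial], [+sonorant], [-lateral].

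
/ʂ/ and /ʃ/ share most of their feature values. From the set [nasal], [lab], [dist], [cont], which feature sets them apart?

The two segments share [-nasal], [-labial], [+continuant]. The only feature from the list on which they differ: /ʂ/ is [-distributed] while /ʃ/ is [+distributed].

[distributed]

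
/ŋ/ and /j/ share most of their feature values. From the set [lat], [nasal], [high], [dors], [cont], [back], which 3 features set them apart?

[nasal], [continuant], [back]

/ŋ/ (velar nasal) and /j/ (palatal glide) agree on [−lateral], [+high], [+dorsal]. They differ on [nasal] (/ŋ/ [+], /j/ [−]), [continuant] (/ŋ/ [−], /j/ [+]), [back] (/ŋ/ [+], /j/ [−]).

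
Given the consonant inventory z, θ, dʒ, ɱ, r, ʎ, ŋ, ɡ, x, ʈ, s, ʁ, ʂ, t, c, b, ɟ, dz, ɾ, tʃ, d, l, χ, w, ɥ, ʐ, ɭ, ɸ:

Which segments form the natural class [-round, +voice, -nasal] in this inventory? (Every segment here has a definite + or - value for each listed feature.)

Eliminate segments failing any feature: /θ, x, ʈ, s, ʂ, t, c, tʃ, χ, ɸ/ are [-voice]; /ɱ, ŋ/ are [+nasal]; /w, ɥ/ are [+round]. The remaining /z, dʒ, r, ʎ, ɡ, ʁ, b, ɟ, dz, ɾ, d, l, ʐ, ɭ/ satisfy [-round], [+voice], [-nasal].

z, dʒ, r, ʎ, ɡ, ʁ, b, ɟ, dz, ɾ, d, l, ʐ, ɭ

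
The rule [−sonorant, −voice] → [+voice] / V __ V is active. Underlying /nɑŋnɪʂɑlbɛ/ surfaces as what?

Only /ʂ/ occurs between two vowels (/ɪ/ __ /ɑ/) and matches the structural description. It is a voiceless retroflex fricative, so [−sonorant, −voice] holds; changing it to [+voice] with all other features held fixed yields /ʐ/ (voiced retroflex fricative). No other segment meets both the structural description and the environment, so the output is [nɑŋnɪʐɑlbɛ].

[nɑŋnɪʐɑlbɛ]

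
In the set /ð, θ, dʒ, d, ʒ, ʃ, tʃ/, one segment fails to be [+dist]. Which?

/θ, dʒ, tʃ, ʃ, ʒ, ð/ are all [+distributed]; /d/ (voiced alveolar stop) is [−distributed].

d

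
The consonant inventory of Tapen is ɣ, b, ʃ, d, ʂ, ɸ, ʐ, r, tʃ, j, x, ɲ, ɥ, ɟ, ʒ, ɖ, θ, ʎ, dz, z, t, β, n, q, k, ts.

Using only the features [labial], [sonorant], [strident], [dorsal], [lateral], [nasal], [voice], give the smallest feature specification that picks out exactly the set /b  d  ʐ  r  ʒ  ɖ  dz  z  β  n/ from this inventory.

Every target segment is [+voice], [−dorsal]; each remaining inventory member fails at least one of these. Each conjunct is needed — [−dorsal] alone would also admit /ʃ, ʂ, ɸ, tʃ, …/; [+voice] alone would also admit /ɣ, j, ɲ, ɥ, …/ — and no other single listed feature has exactly this extension, so two is the minimum.

[+voice, −dorsal]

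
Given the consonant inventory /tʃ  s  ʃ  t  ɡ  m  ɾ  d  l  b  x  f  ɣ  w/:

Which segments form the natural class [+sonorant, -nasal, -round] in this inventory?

The [+sonorant] segments are /m, ɾ, l, w/.
Of those, [-nasal] gives /ɾ, l, w/.
Within that set, [-round] leaves /ɾ, l/.

ɾ, l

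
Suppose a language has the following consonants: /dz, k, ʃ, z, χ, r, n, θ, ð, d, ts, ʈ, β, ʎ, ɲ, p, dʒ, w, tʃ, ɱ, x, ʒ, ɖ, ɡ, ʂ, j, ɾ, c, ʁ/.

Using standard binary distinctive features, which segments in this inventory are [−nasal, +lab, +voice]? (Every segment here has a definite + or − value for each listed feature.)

The [−nasal] segments are /dz, k, ʃ, z, χ, r, θ, ð, d, ts, ʈ, β, ʎ, p, dʒ, w, tʃ, x, ʒ, ɖ, ɡ, ʂ, j, ɾ, c, ʁ/.
Within that set, [+labial] gives /β, p, w/.
Of those, [+voice] leaves /β, w/.

β, w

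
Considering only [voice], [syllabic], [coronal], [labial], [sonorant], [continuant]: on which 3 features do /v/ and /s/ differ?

/v/ is the voiced labiodental fricative and /s/ is the voiceless alveolar fricative. Both are [-syllabic], [-sonorant], [+continuant]. /v/ is [+voice] while /s/ is [-voice]; /v/ is [+labial] while /s/ is [-labial]; /v/ is [-coronal] while /s/ is [+coronal], so the distinguishing features are [voice], [labial], [coronal].

[voice], [labial], [coronal]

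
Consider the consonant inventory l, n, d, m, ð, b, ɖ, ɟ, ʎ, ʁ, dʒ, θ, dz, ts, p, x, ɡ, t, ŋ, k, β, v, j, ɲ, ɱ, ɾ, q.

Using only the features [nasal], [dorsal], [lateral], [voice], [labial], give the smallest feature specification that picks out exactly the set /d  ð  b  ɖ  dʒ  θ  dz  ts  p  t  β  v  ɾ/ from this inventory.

[-nasal, -lateral, -dorsal]

/d, ð, b, ɖ, dʒ, θ, dz, ts, p, t, β, v, ɾ/ are all [-nasal], [-lateral], [-dorsal], and no other segment in the inventory matches all three values. Dropping any one of them over-generates: [-lateral, -dorsal] alone would also admit /n, m, ɱ/; [-nasal, -dorsal] alone would also admit /l/; [-nasal, -lateral] alone would also admit /ɟ, ʁ, x, ɡ, …/. No other combination of two listed features picks out exactly this set either, so fewer than three features will not do.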